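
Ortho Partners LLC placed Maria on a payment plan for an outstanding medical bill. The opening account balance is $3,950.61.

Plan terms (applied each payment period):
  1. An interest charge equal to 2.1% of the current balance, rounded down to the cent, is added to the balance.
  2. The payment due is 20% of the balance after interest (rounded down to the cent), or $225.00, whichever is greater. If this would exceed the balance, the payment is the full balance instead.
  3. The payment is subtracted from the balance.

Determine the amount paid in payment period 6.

$293.29

Payment period 1: $3,950.61 +$82.96 interest = $4,033.57; pay $806.71 → $3,226.86
Payment period 2: $3,226.86 +$67.76 interest = $3,294.62; pay $658.92 → $2,635.70
Payment period 3: $2,635.70 +$55.34 interest = $2,691.04; pay $538.20 → $2,152.84
Payment period 4: $2,152.84 +$45.20 interest = $2,198.04; pay $439.60 → $1,758.44
Payment period 5: $1,758.44 +$36.92 interest = $1,795.36; pay $359.07 → $1,436.29
Payment period 6: $1,436.29 +$30.16 interest = $1,466.45; pay $293.29 → $1,173.16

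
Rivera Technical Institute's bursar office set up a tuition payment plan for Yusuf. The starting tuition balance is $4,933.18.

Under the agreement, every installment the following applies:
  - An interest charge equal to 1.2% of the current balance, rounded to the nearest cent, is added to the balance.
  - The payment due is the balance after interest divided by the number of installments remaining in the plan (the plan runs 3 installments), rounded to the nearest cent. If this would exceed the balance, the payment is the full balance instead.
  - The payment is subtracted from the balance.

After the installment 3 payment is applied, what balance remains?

$0.00

Installment 1: opening $4,933.18; interest $59.20 → $4,992.38; payment $1,664.13; balance $3,328.25
Installment 2: opening $3,328.25; interest $39.94 → $3,368.19; payment $1,684.10; balance $1,684.09
Installment 3: opening $1,684.09; interest $20.21 → $1,704.30; payment $1,704.30; balance $0.00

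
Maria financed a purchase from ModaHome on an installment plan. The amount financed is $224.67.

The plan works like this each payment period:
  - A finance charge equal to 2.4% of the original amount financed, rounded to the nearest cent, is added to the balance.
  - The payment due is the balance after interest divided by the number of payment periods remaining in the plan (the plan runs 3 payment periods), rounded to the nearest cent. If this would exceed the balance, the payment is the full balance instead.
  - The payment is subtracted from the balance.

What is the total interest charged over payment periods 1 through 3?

$16.17

# | Opening | Interest | Payment | End bal
1 | $224.67 | $5.39 | $76.69 | $153.37
2 | $153.37 | $5.39 | $79.38 | $79.38
3 | $79.38 | $5.39 | $84.77 | $0.00
Total interest: $5.39 + $5.39 + $5.39 = $16.17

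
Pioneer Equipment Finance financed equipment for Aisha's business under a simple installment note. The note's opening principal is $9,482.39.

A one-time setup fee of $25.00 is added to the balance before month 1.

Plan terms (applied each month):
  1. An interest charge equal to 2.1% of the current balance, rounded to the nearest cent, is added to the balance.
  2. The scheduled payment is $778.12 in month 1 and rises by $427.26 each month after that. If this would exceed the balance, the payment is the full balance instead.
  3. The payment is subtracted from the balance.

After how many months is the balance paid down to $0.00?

Month 1: opening $9,507.39; interest $199.66 → $9,707.05; payment $778.12; balance $8,928.93
Month 2: opening $8,928.93; interest $187.51 → $9,116.44; payment $1,205.38; balance $7,911.06
Month 3: opening $7,911.06; interest $166.13 → $8,077.19; payment $1,632.64; balance $6,444.55
Month 4: opening $6,444.55; interest $135.34 → $6,579.89; payment $2,059.90; balance $4,519.99
Month 5: opening $4,519.99; interest $94.92 → $4,614.91; payment $2,487.16; balance $2,127.75
Month 6: opening $2,127.75; interest $44.68 → $2,172.43; payment $2,172.43; balance $0.00
Balance reaches $0.00 in month 6.

6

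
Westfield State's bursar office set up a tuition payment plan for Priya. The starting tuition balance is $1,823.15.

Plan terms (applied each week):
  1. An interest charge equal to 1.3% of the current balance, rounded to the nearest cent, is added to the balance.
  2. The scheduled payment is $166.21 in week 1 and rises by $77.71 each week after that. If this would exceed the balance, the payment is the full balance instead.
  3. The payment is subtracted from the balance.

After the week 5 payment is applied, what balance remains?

$304.57

Week 1: opening $1,823.15; interest $23.70 → $1,846.85; payment $166.21; balance $1,680.64
Week 2: opening $1,680.64; interest $21.85 → $1,702.49; payment $243.92; balance $1,458.57
Week 3: opening $1,458.57; interest $18.96 → $1,477.53; payment $321.63; balance $1,155.90
Week 4: opening $1,155.90; interest $15.03 → $1,170.93; payment $399.34; balance $771.59
Week 5: opening $771.59; interest $10.03 → $781.62; payment $477.05; balance $304.57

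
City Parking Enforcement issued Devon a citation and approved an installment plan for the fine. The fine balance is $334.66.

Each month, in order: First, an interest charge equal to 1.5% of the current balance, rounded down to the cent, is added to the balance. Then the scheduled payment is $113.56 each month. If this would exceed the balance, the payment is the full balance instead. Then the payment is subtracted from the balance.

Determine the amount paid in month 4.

Month 1: opening $334.66; interest $5.01 → $339.67; payment $113.56; balance $226.11
Month 2: opening $226.11; interest $3.39 → $229.50; payment $113.56; balance $115.94
Month 3: opening $115.94; interest $1.73 → $117.67; payment $113.56; balance $4.11
Month 4: opening $4.11; interest $0.06 → $4.17; payment $4.17; balance $0.00

$4.17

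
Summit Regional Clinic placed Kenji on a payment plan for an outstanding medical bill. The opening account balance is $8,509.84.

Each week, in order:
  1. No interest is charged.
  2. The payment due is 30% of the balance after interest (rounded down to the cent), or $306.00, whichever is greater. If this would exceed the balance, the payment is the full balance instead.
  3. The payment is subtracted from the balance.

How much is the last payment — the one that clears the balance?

$83.19

Week 1: opening $8,509.84; payment $2,552.95; balance $5,956.89
Week 2: opening $5,956.89; payment $1,787.06; balance $4,169.83
Week 3: opening $4,169.83; payment $1,250.94; balance $2,918.89
Week 4: opening $2,918.89; payment $875.66; balance $2,043.23
Week 5: opening $2,043.23; payment $612.96; balance $1,430.27
Week 6: opening $1,430.27; payment $429.08; balance $1,001.19
Week 7: opening $1,001.19; payment $306.00; balance $695.19
Week 8: opening $695.19; payment $306.00; balance $389.19
Week 9: opening $389.19; payment $306.00; balance $83.19
Week 10: opening $83.19; payment $83.19; balance $0.00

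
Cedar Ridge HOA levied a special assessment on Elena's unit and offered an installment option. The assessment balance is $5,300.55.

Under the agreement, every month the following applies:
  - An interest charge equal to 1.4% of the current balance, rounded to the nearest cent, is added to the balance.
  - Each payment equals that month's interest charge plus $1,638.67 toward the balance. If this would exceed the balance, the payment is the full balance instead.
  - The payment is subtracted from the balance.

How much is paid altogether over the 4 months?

$5,459.73

Month 1: $5,300.55 +$74.21 interest = $5,374.76; pay $1,712.88 → $3,661.88
Month 2: $3,661.88 +$51.27 interest = $3,713.15; pay $1,689.94 → $2,023.21
Month 3: $2,023.21 +$28.32 interest = $2,051.53; pay $1,666.99 → $384.54
Month 4: $384.54 +$5.38 interest = $389.92; pay $389.92 → $0.00
Total paid: $5,459.73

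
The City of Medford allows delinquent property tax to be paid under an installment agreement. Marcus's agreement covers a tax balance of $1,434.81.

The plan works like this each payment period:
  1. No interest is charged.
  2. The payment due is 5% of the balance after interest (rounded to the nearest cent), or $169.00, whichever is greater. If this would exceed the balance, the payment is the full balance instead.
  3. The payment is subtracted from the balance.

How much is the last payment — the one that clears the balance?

# | Opening | Payment | End bal
1 | $1,434.81 | $169.00 | $1,265.81
2 | $1,265.81 | $169.00 | $1,096.81
3 | $1,096.81 | $169.00 | $927.81
4 | $927.81 | $169.00 | $758.81
5 | $758.81 | $169.00 | $589.81
6 | $589.81 | $169.00 | $420.81
7 | $420.81 | $169.00 | $251.81
8 | $251.81 | $169.00 | $82.81
9 | $82.81 | $82.81 | $0.00

$82.81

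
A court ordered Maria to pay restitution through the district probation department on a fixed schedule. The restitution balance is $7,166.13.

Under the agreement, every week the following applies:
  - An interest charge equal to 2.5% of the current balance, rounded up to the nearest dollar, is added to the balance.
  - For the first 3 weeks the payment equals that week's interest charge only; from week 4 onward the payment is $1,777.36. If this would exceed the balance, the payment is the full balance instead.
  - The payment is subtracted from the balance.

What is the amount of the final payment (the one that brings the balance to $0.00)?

$546.69

Week 1: $7,166.13 +$180.00 interest = $7,346.13; pay $180.00 → $7,166.13
Week 2: $7,166.13 +$180.00 interest = $7,346.13; pay $180.00 → $7,166.13
Week 3: $7,166.13 +$180.00 interest = $7,346.13; pay $180.00 → $7,166.13
Week 4: $7,166.13 +$180.00 interest = $7,346.13; pay $1,777.36 → $5,568.77
Week 5: $5,568.77 +$140.00 interest = $5,708.77; pay $1,777.36 → $3,931.41
Week 6: $3,931.41 +$99.00 interest = $4,030.41; pay $1,777.36 → $2,253.05
Week 7: $2,253.05 +$57.00 interest = $2,310.05; pay $1,777.36 → $532.69
Week 8: $532.69 +$14.00 interest = $546.69; pay $546.69 → $0.00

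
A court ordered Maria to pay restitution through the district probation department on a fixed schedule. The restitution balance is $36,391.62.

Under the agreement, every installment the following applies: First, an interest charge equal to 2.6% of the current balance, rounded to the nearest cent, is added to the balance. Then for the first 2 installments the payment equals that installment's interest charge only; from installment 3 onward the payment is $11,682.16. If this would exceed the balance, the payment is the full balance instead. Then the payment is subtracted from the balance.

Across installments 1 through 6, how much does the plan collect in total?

Installment 1: opening $36,391.62; interest $946.18 → $37,337.80; payment $946.18; balance $36,391.62
Installment 2: opening $36,391.62; interest $946.18 → $37,337.80; payment $946.18; balance $36,391.62
Installment 3: opening $36,391.62; interest $946.18 → $37,337.80; payment $11,682.16; balance $25,655.64
Installment 4: opening $25,655.64; interest $667.05 → $26,322.69; payment $11,682.16; balance $14,640.53
Installment 5: opening $14,640.53; interest $380.65 → $15,021.18; payment $11,682.16; balance $3,339.02
Installment 6: opening $3,339.02; interest $86.81 → $3,425.83; payment $3,425.83; balance $0.00
Total paid: $40,364.67

$40,364.67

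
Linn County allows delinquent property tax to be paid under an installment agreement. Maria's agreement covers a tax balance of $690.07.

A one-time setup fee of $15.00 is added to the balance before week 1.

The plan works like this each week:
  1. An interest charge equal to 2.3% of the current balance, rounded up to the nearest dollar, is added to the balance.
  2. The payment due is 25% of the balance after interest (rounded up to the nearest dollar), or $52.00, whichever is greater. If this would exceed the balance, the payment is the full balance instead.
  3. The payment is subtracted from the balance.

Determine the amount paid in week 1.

$181.00

Week 1: $705.07 +$17.00 interest = $722.07; pay $181.00 → $541.07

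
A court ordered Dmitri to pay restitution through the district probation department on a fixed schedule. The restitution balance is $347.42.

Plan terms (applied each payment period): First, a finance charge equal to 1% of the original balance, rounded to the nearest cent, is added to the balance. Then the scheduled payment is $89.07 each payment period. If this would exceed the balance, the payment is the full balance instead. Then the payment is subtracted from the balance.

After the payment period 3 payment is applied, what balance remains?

$90.62

# | Opening | Interest | Payment | End bal
1 | $347.42 | $3.47 | $89.07 | $261.82
2 | $261.82 | $3.47 | $89.07 | $176.22
3 | $176.22 | $3.47 | $89.07 | $90.62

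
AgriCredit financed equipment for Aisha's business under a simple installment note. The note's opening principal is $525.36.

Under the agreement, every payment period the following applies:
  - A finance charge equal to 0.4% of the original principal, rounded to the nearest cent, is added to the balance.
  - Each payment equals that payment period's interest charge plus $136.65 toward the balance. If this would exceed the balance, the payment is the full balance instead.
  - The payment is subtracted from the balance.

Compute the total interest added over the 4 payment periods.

Payment period 1: opening $525.36; interest $2.10 → $527.46; payment $138.75; balance $388.71
Payment period 2: opening $388.71; interest $2.10 → $390.81; payment $138.75; balance $252.06
Payment period 3: opening $252.06; interest $2.10 → $254.16; payment $138.75; balance $115.41
Payment period 4: opening $115.41; interest $2.10 → $117.51; payment $117.51; balance $0.00
Total interest: $2.10 + $2.10 + $2.10 + $2.10 = $8.40

$8.40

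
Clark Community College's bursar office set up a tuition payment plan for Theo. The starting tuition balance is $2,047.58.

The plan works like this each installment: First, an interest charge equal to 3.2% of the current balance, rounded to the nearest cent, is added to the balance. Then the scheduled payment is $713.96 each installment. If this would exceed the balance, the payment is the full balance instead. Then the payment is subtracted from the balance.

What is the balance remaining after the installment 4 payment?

$0.00

# | Opening | Interest | Payment | End bal
1 | $2,047.58 | $65.52 | $713.96 | $1,399.14
2 | $1,399.14 | $44.77 | $713.96 | $729.95
3 | $729.95 | $23.36 | $713.96 | $39.35
4 | $39.35 | $1.26 | $40.61 | $0.00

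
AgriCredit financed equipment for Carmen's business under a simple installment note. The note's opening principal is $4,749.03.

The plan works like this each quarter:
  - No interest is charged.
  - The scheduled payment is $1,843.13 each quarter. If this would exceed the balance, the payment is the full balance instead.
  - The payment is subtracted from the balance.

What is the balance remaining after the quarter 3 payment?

$0.00

Quarter 1: $4,749.03 − $1,843.13 → $2,905.90
Quarter 2: $2,905.90 − $1,843.13 → $1,062.77
Quarter 3: $1,062.77 − $1,062.77 → $0.00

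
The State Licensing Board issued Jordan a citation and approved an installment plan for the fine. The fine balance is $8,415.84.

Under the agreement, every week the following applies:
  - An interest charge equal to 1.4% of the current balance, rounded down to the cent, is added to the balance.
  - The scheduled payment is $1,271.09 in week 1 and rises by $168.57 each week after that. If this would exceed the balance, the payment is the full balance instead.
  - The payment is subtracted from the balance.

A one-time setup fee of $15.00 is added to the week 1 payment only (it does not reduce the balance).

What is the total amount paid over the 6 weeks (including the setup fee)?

$8,843.29

Week 1: opening $8,415.84; interest $117.82 → $8,533.66; payment $1,271.09 (+ $15.00 fee); balance $7,262.57
Week 2: opening $7,262.57; interest $101.67 → $7,364.24; payment $1,439.66; balance $5,924.58
Week 3: opening $5,924.58; interest $82.94 → $6,007.52; payment $1,608.23; balance $4,399.29
Week 4: opening $4,399.29; interest $61.59 → $4,460.88; payment $1,776.80; balance $2,684.08
Week 5: opening $2,684.08; interest $37.57 → $2,721.65; payment $1,945.37; balance $776.28
Week 6: opening $776.28; interest $10.86 → $787.14; payment $787.14; balance $0.00
Total paid: $8,843.29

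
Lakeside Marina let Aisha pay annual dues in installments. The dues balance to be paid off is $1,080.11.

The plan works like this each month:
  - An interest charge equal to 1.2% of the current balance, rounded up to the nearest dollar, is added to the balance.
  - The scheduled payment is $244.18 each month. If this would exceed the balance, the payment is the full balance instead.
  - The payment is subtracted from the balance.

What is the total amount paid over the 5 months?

$1,119.11

# | Opening | Interest | Payment | End bal
1 | $1,080.11 | $13.00 | $244.18 | $848.93
2 | $848.93 | $11.00 | $244.18 | $615.75
3 | $615.75 | $8.00 | $244.18 | $379.57
4 | $379.57 | $5.00 | $244.18 | $140.39
5 | $140.39 | $2.00 | $142.39 | $0.00
Total paid: $1,119.11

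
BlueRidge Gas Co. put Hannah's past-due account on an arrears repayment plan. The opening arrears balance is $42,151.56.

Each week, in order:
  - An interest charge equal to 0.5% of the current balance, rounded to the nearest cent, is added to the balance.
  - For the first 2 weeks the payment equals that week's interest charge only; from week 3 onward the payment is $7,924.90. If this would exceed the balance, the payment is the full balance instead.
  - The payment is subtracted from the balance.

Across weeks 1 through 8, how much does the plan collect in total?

$43,255.20

Week 1: $42,151.56 +$210.76 interest = $42,362.32; pay $210.76 → $42,151.56
Week 2: $42,151.56 +$210.76 interest = $42,362.32; pay $210.76 → $42,151.56
Week 3: $42,151.56 +$210.76 interest = $42,362.32; pay $7,924.90 → $34,437.42
Week 4: $34,437.42 +$172.19 interest = $34,609.61; pay $7,924.90 → $26,684.71
Week 5: $26,684.71 +$133.42 interest = $26,818.13; pay $7,924.90 → $18,893.23
Week 6: $18,893.23 +$94.47 interest = $18,987.70; pay $7,924.90 → $11,062.80
Week 7: $11,062.80 +$55.31 interest = $11,118.11; pay $7,924.90 → $3,193.21
Week 8: $3,193.21 +$15.97 interest = $3,209.18; pay $3,209.18 → $0.00
Total paid: $43,255.20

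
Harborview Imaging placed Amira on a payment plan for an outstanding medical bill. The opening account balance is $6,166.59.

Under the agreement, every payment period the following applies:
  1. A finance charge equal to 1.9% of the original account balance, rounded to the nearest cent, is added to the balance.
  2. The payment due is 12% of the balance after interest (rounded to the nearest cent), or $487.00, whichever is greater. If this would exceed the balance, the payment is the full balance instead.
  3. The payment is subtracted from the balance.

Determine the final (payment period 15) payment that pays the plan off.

$448.80

Payment period 1: opening $6,166.59; interest $117.17 → $6,283.76; payment $754.05; balance $5,529.71
Payment period 2: opening $5,529.71; interest $117.17 → $5,646.88; payment $677.63; balance $4,969.25
Payment period 3: opening $4,969.25; interest $117.17 → $5,086.42; payment $610.37; balance $4,476.05
Payment period 4: opening $4,476.05; interest $117.17 → $4,593.22; payment $551.19; balance $4,042.03
Payment period 5: opening $4,042.03; interest $117.17 → $4,159.20; payment $499.10; balance $3,660.10
Payment period 6: opening $3,660.10; interest $117.17 → $3,777.27; payment $487.00; balance $3,290.27
Payment period 7: opening $3,290.27; interest $117.17 → $3,407.44; payment $487.00; balance $2,920.44
Payment period 8: opening $2,920.44; interest $117.17 → $3,037.61; payment $487.00; balance $2,550.61
Payment period 9: opening $2,550.61; interest $117.17 → $2,667.78; payment $487.00; balance $2,180.78
Payment period 10: opening $2,180.78; interest $117.17 → $2,297.95; payment $487.00; balance $1,810.95
Payment period 11: opening $1,810.95; interest $117.17 → $1,928.12; payment $487.00; balance $1,441.12
Payment period 12: opening $1,441.12; interest $117.17 → $1,558.29; payment $487.00; balance $1,071.29
Payment period 13: opening $1,071.29; interest $117.17 → $1,188.46; payment $487.00; balance $701.46
Payment period 14: opening $701.46; interest $117.17 → $818.63; payment $487.00; balance $331.63
Payment period 15: opening $331.63; interest $117.17 → $448.80; payment $448.80; balance $0.00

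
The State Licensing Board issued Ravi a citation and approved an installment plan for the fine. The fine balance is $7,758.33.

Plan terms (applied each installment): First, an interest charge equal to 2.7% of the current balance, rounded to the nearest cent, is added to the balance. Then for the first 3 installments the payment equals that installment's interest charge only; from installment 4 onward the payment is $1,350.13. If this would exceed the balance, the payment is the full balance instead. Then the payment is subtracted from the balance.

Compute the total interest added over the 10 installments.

$1,418.07

Installment 1: opening $7,758.33; interest $209.47 → $7,967.80; payment $209.47; balance $7,758.33
Installment 2: opening $7,758.33; interest $209.47 → $7,967.80; payment $209.47; balance $7,758.33
Installment 3: opening $7,758.33; interest $209.47 → $7,967.80; payment $209.47; balance $7,758.33
Installment 4: opening $7,758.33; interest $209.47 → $7,967.80; payment $1,350.13; balance $6,617.67
Installment 5: opening $6,617.67; interest $178.68 → $6,796.35; payment $1,350.13; balance $5,446.22
Installment 6: opening $5,446.22; interest $147.05 → $5,593.27; payment $1,350.13; balance $4,243.14
Installment 7: opening $4,243.14; interest $114.56 → $4,357.70; payment $1,350.13; balance $3,007.57
Installment 8: opening $3,007.57; interest $81.20 → $3,088.77; payment $1,350.13; balance $1,738.64
Installment 9: opening $1,738.64; interest $46.94 → $1,785.58; payment $1,350.13; balance $435.45
Installment 10: opening $435.45; interest $11.76 → $447.21; payment $447.21; balance $0.00
Total interest: $209.47 + $209.47 + $209.47 + $209.47 + $178.68 + $147.05 + $114.56 + $81.20 + $46.94 + $11.76 = $1,418.07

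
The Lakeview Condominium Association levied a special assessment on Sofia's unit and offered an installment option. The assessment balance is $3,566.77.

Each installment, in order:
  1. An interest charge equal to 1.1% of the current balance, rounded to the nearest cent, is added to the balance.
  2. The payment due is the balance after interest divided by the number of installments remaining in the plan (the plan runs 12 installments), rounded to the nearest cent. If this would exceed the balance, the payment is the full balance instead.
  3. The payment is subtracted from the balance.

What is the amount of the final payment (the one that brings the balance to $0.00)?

$338.92

# | Opening | Interest | Payment | End bal
1 | $3,566.77 | $39.23 | $300.50 | $3,305.50
2 | $3,305.50 | $36.36 | $303.81 | $3,038.05
3 | $3,038.05 | $33.42 | $307.15 | $2,764.32
4 | $2,764.32 | $30.41 | $310.53 | $2,484.20
5 | $2,484.20 | $27.33 | $313.94 | $2,197.59
6 | $2,197.59 | $24.17 | $317.39 | $1,904.37
7 | $1,904.37 | $20.95 | $320.89 | $1,604.43
8 | $1,604.43 | $17.65 | $324.42 | $1,297.66
9 | $1,297.66 | $14.27 | $327.98 | $983.95
10 | $983.95 | $10.82 | $331.59 | $663.18
11 | $663.18 | $7.29 | $335.24 | $335.23
12 | $335.23 | $3.69 | $338.92 | $0.00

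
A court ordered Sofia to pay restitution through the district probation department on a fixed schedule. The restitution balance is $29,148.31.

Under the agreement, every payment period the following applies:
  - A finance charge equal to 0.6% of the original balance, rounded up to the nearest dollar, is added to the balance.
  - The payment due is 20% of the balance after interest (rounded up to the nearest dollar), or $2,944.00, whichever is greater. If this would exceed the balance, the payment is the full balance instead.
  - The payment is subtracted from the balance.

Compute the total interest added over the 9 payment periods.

$1,575.00

Payment period 1: opening $29,148.31; interest $175.00 → $29,323.31; payment $5,865.00; balance $23,458.31
Payment period 2: opening $23,458.31; interest $175.00 → $23,633.31; payment $4,727.00; balance $18,906.31
Payment period 3: opening $18,906.31; interest $175.00 → $19,081.31; payment $3,817.00; balance $15,264.31
Payment period 4: opening $15,264.31; interest $175.00 → $15,439.31; payment $3,088.00; balance $12,351.31
Payment period 5: opening $12,351.31; interest $175.00 → $12,526.31; payment $2,944.00; balance $9,582.31
Payment period 6: opening $9,582.31; interest $175.00 → $9,757.31; payment $2,944.00; balance $6,813.31
Payment period 7: opening $6,813.31; interest $175.00 → $6,988.31; payment $2,944.00; balance $4,044.31
Payment period 8: opening $4,044.31; interest $175.00 → $4,219.31; payment $2,944.00; balance $1,275.31
Payment period 9: opening $1,275.31; interest $175.00 → $1,450.31; payment $1,450.31; balance $0.00
Total interest: $175.00 + $175.00 + $175.00 + $175.00 + $175.00 + $175.00 + $175.00 + $175.00 + $175.00 = $1,575.00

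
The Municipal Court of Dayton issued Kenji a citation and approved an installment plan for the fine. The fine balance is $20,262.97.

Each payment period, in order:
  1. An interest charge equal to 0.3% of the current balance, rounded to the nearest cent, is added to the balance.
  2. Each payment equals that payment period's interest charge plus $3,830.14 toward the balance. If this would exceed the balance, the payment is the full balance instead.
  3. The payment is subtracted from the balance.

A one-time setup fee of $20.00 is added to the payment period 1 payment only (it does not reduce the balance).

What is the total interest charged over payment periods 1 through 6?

$192.39

# | Opening | Interest | Payment | Fee | End bal
1 | $20,262.97 | $60.79 | $3,890.93 | $20.00 | $16,432.83
2 | $16,432.83 | $49.30 | $3,879.44 | — | $12,602.69
3 | $12,602.69 | $37.81 | $3,867.95 | — | $8,772.55
4 | $8,772.55 | $26.32 | $3,856.46 | — | $4,942.41
5 | $4,942.41 | $14.83 | $3,844.97 | — | $1,112.27
6 | $1,112.27 | $3.34 | $1,115.61 | — | $0.00
Total interest: $60.79 + $49.30 + $37.81 + $26.32 + $14.83 + $3.34 = $192.39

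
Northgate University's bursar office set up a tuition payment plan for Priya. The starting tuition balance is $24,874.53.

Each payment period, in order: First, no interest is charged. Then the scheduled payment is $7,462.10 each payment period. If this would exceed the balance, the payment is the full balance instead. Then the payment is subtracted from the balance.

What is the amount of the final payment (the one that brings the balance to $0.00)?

Payment period 1: $24,874.53 − $7,462.10 → $17,412.43
Payment period 2: $17,412.43 − $7,462.10 → $9,950.33
Payment period 3: $9,950.33 − $7,462.10 → $2,488.23
Payment period 4: $2,488.23 − $2,488.23 → $0.00

$2,488.23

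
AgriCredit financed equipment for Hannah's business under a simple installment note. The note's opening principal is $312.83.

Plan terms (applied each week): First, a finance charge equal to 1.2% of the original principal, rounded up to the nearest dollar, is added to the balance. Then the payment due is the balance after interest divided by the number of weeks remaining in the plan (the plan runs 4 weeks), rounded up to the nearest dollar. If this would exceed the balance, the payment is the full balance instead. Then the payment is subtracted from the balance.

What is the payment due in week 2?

$81.00

Week 1: $312.83 +$4.00 interest = $316.83; pay $80.00 → $236.83
Week 2: $236.83 +$4.00 interest = $240.83; pay $81.00 → $159.83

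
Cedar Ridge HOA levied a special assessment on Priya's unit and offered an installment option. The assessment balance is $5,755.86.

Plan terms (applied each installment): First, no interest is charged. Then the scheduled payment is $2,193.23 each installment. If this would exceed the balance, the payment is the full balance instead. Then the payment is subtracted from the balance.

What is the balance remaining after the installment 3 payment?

Installment 1: opening $5,755.86; payment $2,193.23; balance $3,562.63
Installment 2: opening $3,562.63; payment $2,193.23; balance $1,369.40
Installment 3: opening $1,369.40; payment $1,369.40; balance $0.00

$0.00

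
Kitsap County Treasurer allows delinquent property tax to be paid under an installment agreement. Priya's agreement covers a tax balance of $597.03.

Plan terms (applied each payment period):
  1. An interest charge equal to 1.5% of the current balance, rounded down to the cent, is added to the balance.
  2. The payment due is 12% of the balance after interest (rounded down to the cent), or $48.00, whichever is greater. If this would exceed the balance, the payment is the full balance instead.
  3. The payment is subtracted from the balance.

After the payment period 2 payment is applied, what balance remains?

$476.31

Payment period 1: $597.03 +$8.95 interest = $605.98; pay $72.71 → $533.27
Payment period 2: $533.27 +$7.99 interest = $541.26; pay $64.95 → $476.31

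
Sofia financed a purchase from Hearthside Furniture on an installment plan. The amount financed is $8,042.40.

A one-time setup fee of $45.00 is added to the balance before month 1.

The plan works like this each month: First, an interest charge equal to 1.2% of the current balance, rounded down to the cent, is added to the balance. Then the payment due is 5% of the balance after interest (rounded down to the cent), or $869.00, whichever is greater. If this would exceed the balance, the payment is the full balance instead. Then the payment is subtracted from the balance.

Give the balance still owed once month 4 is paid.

$4,943.55

Month 1: $8,087.40 +$97.04 interest = $8,184.44; pay $869.00 → $7,315.44
Month 2: $7,315.44 +$87.78 interest = $7,403.22; pay $869.00 → $6,534.22
Month 3: $6,534.22 +$78.41 interest = $6,612.63; pay $869.00 → $5,743.63
Month 4: $5,743.63 +$68.92 interest = $5,812.55; pay $869.00 → $4,943.55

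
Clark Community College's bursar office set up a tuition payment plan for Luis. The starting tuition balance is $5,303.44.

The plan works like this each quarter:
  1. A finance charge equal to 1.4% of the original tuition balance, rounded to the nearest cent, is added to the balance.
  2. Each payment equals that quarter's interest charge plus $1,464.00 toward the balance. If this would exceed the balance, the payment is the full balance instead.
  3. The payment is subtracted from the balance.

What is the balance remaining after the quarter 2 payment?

Quarter 1: $5,303.44 +$74.25 interest = $5,377.69; pay $1,538.25 → $3,839.44
Quarter 2: $3,839.44 +$74.25 interest = $3,913.69; pay $1,538.25 → $2,375.44

$2,375.44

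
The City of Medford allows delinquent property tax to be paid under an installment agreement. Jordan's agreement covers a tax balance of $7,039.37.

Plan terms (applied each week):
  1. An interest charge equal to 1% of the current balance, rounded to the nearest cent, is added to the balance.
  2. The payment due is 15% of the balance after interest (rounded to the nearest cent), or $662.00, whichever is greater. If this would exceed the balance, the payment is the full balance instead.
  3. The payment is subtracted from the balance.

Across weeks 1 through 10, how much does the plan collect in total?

$7,401.22

Week 1: $7,039.37 +$70.39 interest = $7,109.76; pay $1,066.46 → $6,043.30
Week 2: $6,043.30 +$60.43 interest = $6,103.73; pay $915.56 → $5,188.17
Week 3: $5,188.17 +$51.88 interest = $5,240.05; pay $786.01 → $4,454.04
Week 4: $4,454.04 +$44.54 interest = $4,498.58; pay $674.79 → $3,823.79
Week 5: $3,823.79 +$38.24 interest = $3,862.03; pay $662.00 → $3,200.03
Week 6: $3,200.03 +$32.00 interest = $3,232.03; pay $662.00 → $2,570.03
Week 7: $2,570.03 +$25.70 interest = $2,595.73; pay $662.00 → $1,933.73
Week 8: $1,933.73 +$19.34 interest = $1,953.07; pay $662.00 → $1,291.07
Week 9: $1,291.07 +$12.91 interest = $1,303.98; pay $662.00 → $641.98
Week 10: $641.98 +$6.42 interest = $648.40; pay $648.40 → $0.00
Total paid: $7,401.22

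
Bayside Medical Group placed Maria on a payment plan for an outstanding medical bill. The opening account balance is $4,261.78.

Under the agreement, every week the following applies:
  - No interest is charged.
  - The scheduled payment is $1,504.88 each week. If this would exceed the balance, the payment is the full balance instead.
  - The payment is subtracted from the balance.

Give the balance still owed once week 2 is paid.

$1,252.02

Week 1: $4,261.78 − $1,504.88 → $2,756.90
Week 2: $2,756.90 − $1,504.88 → $1,252.02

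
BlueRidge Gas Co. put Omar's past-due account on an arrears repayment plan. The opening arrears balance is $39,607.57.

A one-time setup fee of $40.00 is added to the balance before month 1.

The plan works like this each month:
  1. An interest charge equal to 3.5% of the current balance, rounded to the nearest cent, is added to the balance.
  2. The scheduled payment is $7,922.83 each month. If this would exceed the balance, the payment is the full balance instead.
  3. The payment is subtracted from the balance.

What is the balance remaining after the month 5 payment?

Month 1: $39,647.57 +$1,387.66 interest = $41,035.23; pay $7,922.83 → $33,112.40
Month 2: $33,112.40 +$1,158.93 interest = $34,271.33; pay $7,922.83 → $26,348.50
Month 3: $26,348.50 +$922.20 interest = $27,270.70; pay $7,922.83 → $19,347.87
Month 4: $19,347.87 +$677.18 interest = $20,025.05; pay $7,922.83 → $12,102.22
Month 5: $12,102.22 +$423.58 interest = $12,525.80; pay $7,922.83 → $4,602.97

$4,602.97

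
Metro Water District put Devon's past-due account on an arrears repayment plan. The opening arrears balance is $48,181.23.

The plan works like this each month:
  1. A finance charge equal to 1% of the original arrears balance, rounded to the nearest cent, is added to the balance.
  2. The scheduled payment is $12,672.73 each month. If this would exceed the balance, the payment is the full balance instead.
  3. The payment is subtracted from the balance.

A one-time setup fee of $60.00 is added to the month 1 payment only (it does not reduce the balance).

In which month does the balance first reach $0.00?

Month 1: $48,181.23 +$481.81 interest = $48,663.04; pay $12,672.73 (+ $60.00 fee) → $35,990.31
Month 2: $35,990.31 +$481.81 interest = $36,472.12; pay $12,672.73 → $23,799.39
Month 3: $23,799.39 +$481.81 interest = $24,281.20; pay $12,672.73 → $11,608.47
Month 4: $11,608.47 +$481.81 interest = $12,090.28; pay $12,090.28 → $0.00
Balance reaches $0.00 in month 4.

4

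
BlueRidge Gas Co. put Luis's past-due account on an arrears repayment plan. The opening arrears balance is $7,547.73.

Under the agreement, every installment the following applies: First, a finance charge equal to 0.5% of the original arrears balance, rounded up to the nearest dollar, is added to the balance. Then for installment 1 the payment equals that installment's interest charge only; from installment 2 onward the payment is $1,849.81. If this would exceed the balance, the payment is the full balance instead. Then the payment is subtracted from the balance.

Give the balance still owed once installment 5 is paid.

Installment 1: opening $7,547.73; interest $38.00 → $7,585.73; payment $38.00; balance $7,547.73
Installment 2: opening $7,547.73; interest $38.00 → $7,585.73; payment $1,849.81; balance $5,735.92
Installment 3: opening $5,735.92; interest $38.00 → $5,773.92; payment $1,849.81; balance $3,924.11
Installment 4: opening $3,924.11; interest $38.00 → $3,962.11; payment $1,849.81; balance $2,112.30
Installment 5: opening $2,112.30; interest $38.00 → $2,150.30; payment $1,849.81; balance $300.49

$300.49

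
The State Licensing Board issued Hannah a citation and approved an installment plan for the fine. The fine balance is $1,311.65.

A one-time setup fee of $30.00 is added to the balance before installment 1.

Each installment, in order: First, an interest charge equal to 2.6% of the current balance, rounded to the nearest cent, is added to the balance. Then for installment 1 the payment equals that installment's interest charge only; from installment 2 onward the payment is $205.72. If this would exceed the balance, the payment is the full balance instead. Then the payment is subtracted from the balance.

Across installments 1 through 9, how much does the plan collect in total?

Installment 1: $1,341.65 +$34.88 interest = $1,376.53; pay $34.88 → $1,341.65
Installment 2: $1,341.65 +$34.88 interest = $1,376.53; pay $205.72 → $1,170.81
Installment 3: $1,170.81 +$30.44 interest = $1,201.25; pay $205.72 → $995.53
Installment 4: $995.53 +$25.88 interest = $1,021.41; pay $205.72 → $815.69
Installment 5: $815.69 +$21.21 interest = $836.90; pay $205.72 → $631.18
Installment 6: $631.18 +$16.41 interest = $647.59; pay $205.72 → $441.87
Installment 7: $441.87 +$11.49 interest = $453.36; pay $205.72 → $247.64
Installment 8: $247.64 +$6.44 interest = $254.08; pay $205.72 → $48.36
Installment 9: $48.36 +$1.26 interest = $49.62; pay $49.62 → $0.00
Total paid: $1,524.54

$1,524.54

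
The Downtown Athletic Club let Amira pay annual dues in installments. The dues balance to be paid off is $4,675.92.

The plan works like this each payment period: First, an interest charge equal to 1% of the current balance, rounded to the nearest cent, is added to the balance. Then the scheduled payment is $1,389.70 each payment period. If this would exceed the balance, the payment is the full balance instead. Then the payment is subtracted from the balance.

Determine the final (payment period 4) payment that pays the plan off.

# | Opening | Interest | Payment | End bal
1 | $4,675.92 | $46.76 | $1,389.70 | $3,332.98
2 | $3,332.98 | $33.33 | $1,389.70 | $1,976.61
3 | $1,976.61 | $19.77 | $1,389.70 | $606.68
4 | $606.68 | $6.07 | $612.75 | $0.00

$612.75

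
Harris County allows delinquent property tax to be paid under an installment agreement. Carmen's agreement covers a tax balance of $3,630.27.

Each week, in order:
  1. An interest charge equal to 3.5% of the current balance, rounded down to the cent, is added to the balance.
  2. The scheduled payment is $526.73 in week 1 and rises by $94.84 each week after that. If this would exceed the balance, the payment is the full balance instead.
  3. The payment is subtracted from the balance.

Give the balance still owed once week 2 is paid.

$2,722.09

Week 1: opening $3,630.27; interest $127.05 → $3,757.32; payment $526.73; balance $3,230.59
Week 2: opening $3,230.59; interest $113.07 → $3,343.66; payment $621.57; balance $2,722.09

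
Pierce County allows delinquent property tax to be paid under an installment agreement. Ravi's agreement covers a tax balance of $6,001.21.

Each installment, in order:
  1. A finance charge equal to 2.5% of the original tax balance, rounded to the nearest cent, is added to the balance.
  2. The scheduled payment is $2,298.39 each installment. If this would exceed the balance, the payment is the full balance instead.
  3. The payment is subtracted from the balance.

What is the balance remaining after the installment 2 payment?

$1,704.49

Installment 1: $6,001.21 +$150.03 interest = $6,151.24; pay $2,298.39 → $3,852.85
Installment 2: $3,852.85 +$150.03 interest = $4,002.88; pay $2,298.39 → $1,704.49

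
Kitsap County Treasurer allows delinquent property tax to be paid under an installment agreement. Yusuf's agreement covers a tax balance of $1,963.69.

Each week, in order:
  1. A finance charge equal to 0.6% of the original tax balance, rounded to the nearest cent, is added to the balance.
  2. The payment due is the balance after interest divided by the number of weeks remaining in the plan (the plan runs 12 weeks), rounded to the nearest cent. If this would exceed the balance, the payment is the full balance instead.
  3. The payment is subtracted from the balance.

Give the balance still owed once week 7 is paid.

$866.50

Week 1: opening $1,963.69; interest $11.78 → $1,975.47; payment $164.62; balance $1,810.85
Week 2: opening $1,810.85; interest $11.78 → $1,822.63; payment $165.69; balance $1,656.94
Week 3: opening $1,656.94; interest $11.78 → $1,668.72; payment $166.87; balance $1,501.85
Week 4: opening $1,501.85; interest $11.78 → $1,513.63; payment $168.18; balance $1,345.45
Week 5: opening $1,345.45; interest $11.78 → $1,357.23; payment $169.65; balance $1,187.58
Week 6: opening $1,187.58; interest $11.78 → $1,199.36; payment $171.34; balance $1,028.02
Week 7: opening $1,028.02; interest $11.78 → $1,039.80; payment $173.30; balance $866.50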